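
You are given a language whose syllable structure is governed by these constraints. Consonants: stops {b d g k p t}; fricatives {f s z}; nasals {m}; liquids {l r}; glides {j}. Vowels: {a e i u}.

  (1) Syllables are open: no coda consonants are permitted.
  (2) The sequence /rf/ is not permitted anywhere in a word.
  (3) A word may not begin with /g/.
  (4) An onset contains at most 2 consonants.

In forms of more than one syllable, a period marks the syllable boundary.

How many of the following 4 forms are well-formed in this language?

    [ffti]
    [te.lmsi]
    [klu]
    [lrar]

[ffti] — violates constraint 4: syllable 1 onset /fft/ has 3 consonants (> 2) → ill-formed
[te.lmsi] — violates constraint 4: syllable 2 onset /lms/ has 3 consonants (> 2) → ill-formed
[klu] — σ1 onset /kl/ (2C), coda /∅/ ok → well-formed
[lrar] — violates constraint 1: syllable 1 coda /r/ has 1 consonant (> 0) → ill-formed
Well-formed: [klu] → 1.

1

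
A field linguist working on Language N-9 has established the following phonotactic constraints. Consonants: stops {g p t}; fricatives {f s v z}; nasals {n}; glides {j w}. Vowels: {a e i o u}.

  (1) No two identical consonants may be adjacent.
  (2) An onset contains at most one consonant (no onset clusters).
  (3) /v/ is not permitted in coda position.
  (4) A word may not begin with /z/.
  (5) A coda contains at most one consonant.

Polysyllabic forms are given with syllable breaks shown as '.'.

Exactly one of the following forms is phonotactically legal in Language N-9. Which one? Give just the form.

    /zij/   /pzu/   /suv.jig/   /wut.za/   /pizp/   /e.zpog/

/zij/ — violates constraint 4: word begins with /z/ → phonotactically illegal
/pzu/ — violates constraint 2: syllable 1 onset /pz/ has 2 consonants (> 1) → phonotactically illegal
/suv.jig/ — violates constraint 3: syllable 1 coda contains /v/ → phonotactically illegal
/wut.za/ — σ1 onset /w/, coda /t/ ok; σ2 onset /z/, coda /∅/ ok → phonotactically legal
/pizp/ — violates constraint 5: syllable 1 coda /zp/ has 2 consonants (> 1) → phonotactically illegal
/e.zpog/ — violates constraint 2: syllable 2 onset /zp/ has 2 consonants (> 1) → phonotactically illegal

/wut.za/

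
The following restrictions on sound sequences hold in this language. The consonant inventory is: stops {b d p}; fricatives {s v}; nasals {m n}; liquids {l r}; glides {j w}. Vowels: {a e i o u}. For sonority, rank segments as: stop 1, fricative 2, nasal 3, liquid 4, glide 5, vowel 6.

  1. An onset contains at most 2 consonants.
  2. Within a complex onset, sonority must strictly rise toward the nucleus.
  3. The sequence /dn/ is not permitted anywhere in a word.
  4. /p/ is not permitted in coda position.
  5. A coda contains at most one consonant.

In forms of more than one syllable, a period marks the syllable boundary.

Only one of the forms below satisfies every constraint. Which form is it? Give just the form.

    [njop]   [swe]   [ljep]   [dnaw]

[swe]

[njop] — violates constraint 4: syllable 1 coda contains /p/ → ill-formed
[swe] — σ1 onset /sw/ (2→5 rises), coda /∅/ ok → well-formed
[ljep] — violates constraint 4: syllable 1 coda contains /p/ → ill-formed
[dnaw] — violates constraint 3: contains banned sequence /dn/ → ill-formed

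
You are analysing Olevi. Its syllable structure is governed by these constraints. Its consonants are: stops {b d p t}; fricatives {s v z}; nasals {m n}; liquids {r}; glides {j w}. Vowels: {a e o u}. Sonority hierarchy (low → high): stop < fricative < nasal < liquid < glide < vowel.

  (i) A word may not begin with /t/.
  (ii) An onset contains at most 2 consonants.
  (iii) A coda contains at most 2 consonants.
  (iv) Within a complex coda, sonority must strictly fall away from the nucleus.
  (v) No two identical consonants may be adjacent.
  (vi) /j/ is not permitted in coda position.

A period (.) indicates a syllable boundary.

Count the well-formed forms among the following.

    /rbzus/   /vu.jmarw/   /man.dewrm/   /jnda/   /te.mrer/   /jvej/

/rbzus/ — violates constraint (ii): syllable 1 onset /rbz/ has 3 consonants (> 2) → ill-formed
/vu.jmarw/ — violates constraint (iv): syllable 2 coda /rw/: /r/ (liquid, 4) → /w/ (glide, 5) does not fall → ill-formed
/man.dewrm/ — violates constraint (iii): syllable 2 coda /wrm/ has 3 consonants (> 2) → ill-formed
/jnda/ — violates constraint (ii): syllable 1 onset /jnd/ has 3 consonants (> 2) → ill-formed
/te.mrer/ — violates constraint (i): word begins with /t/ → ill-formed
/jvej/ — violates constraint (vi): syllable 1 coda contains /j/ → ill-formed
No form is well-formed → 0.

0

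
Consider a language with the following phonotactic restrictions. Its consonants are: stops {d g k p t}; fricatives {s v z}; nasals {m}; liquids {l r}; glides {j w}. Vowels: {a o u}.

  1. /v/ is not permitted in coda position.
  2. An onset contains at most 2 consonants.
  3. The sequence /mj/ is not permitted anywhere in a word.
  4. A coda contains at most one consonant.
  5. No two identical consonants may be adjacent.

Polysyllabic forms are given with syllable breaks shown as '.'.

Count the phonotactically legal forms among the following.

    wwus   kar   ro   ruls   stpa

2

wwus — violates constraint 5: adjacent identical consonants /ww/ → phonotactically illegal
kar — σ1 onset /k/, coda /r/ ok → phonotactically legal
ro — σ1 onset /r/, coda /∅/ ok → phonotactically legal
ruls — violates constraint 4: syllable 1 coda /ls/ has 2 consonants (> 1) → phonotactically illegal
stpa — violates constraint 2: syllable 1 onset /stp/ has 3 consonants (> 2) → phonotactically illegal
Phonotactically legal: kar, ro → 2.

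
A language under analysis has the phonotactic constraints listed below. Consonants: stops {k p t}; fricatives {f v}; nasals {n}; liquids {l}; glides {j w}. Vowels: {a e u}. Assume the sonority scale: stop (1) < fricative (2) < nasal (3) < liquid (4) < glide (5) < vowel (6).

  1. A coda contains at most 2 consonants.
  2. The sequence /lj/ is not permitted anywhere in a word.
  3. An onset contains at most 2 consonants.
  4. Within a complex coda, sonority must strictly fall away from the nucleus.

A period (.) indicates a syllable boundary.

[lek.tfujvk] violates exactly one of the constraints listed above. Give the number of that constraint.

[lek.tfujvk]: syllable 2 coda /jvk/ has 3 consonants (> 2).
This is a violation of constraint 1: "A coda contains at most 2 consonants."
The remaining constraints (2, 3, 4) are satisfied.

1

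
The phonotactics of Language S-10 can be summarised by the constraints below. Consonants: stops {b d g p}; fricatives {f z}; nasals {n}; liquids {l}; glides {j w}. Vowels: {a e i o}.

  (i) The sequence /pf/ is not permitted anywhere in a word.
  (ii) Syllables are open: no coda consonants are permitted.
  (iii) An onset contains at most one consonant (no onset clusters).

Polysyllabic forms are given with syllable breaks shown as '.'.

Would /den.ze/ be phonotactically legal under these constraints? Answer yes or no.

no

/den.ze/ — violates constraint (ii): syllable 1 coda /n/ has 1 consonant (> 0) → phonotactically illegal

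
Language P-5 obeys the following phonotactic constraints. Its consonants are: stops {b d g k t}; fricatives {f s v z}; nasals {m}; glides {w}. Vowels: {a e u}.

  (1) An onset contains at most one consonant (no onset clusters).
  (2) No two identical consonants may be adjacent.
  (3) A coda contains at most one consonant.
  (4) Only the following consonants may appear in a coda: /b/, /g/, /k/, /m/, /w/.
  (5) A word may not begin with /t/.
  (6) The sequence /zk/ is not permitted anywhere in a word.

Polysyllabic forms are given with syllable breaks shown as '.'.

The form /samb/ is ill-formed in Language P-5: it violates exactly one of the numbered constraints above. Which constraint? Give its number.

3

/samb/: syllable 1 coda /mb/ has 2 consonants (> 1).
This is a violation of constraint 3: "A coda contains at most one consonant."
The remaining constraints (1, 2, 4, 5, 6) are satisfied.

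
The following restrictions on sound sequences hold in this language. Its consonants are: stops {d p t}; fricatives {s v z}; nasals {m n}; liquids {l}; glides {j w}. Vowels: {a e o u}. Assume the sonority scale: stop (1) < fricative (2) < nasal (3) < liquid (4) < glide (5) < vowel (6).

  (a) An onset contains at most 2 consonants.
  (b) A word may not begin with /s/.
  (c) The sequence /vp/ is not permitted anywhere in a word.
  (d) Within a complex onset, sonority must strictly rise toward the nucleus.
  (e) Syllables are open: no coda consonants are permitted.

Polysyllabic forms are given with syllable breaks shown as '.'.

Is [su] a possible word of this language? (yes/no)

no

[su] — violates constraint (b): word begins with /s/ → ill-formed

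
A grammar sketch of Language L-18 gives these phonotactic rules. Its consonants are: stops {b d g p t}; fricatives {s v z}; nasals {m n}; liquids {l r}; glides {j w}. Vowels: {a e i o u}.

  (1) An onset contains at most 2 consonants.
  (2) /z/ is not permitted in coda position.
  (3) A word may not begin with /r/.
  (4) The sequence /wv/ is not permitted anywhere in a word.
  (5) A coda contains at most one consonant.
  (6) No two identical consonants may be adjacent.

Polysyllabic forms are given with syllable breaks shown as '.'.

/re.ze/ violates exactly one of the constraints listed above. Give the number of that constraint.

3

/re.ze/: word begins with /r/.
This is a violation of constraint 3: "A word may not begin with /r/."
The remaining constraints (1, 2, 4, 5, 6) are satisfied.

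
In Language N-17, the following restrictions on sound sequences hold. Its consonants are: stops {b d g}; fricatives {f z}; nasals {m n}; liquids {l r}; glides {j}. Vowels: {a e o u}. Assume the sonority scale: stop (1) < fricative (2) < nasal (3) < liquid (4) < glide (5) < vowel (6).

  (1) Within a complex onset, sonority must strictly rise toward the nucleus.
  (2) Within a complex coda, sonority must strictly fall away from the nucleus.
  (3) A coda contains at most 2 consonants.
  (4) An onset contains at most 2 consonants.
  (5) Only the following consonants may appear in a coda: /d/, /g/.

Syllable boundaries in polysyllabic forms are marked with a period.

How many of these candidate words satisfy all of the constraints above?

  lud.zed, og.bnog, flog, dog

4

lud.zed — σ1 onset /l/, coda /d/ ok; σ2 onset /z/, coda /d/ ok → well-formed
og.bnog — σ1 onset /∅/, coda /g/ ok; σ2 onset /bn/ (1→3 rises), coda /g/ ok → well-formed
flog — σ1 onset /fl/ (2→4 rises), coda /g/ ok → well-formed
dog — σ1 onset /d/, coda /g/ ok → well-formed
Well-formed: lud.zed, og.bnog, flog, dog → 4.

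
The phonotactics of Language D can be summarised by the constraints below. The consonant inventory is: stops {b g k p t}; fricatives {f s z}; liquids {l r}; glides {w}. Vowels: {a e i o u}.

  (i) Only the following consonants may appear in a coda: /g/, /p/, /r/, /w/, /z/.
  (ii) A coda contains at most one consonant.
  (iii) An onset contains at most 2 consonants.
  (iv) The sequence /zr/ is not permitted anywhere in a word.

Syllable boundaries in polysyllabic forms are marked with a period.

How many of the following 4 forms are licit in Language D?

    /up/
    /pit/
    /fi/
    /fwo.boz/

3

/up/ — σ1 onset /∅/, coda /p/ ok → licit
/pit/ — violates constraint (i): syllable 1 coda contains /t/, which is not a licensed coda consonant → illicit
/fi/ — σ1 onset /f/, coda /∅/ ok → licit
/fwo.boz/ — σ1 onset /fw/ (2C), coda /∅/ ok; σ2 onset /b/, coda /z/ ok → licit
Licit: /up/, /fi/, /fwo.boz/ → 3.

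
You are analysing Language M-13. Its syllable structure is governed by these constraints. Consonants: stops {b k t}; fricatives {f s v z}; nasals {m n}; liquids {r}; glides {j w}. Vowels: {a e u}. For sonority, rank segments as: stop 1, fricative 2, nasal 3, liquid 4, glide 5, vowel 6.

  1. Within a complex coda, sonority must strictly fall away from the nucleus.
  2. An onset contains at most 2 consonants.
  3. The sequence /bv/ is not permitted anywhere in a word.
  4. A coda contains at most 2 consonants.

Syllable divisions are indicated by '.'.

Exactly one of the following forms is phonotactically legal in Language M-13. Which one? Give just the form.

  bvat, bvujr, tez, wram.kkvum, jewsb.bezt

bvat — violates constraint 3: contains banned sequence /bv/ → phonotactically illegal
bvujr — violates constraint 3: contains banned sequence /bv/ → phonotactically illegal
tez — σ1 onset /t/, coda /z/ ok → phonotactically legal
wram.kkvum — violates constraint 2: syllable 2 onset /kkv/ has 3 consonants (> 2) → phonotactically illegal
jewsb.bezt — violates constraint 4: syllable 1 coda /wsb/ has 3 consonants (> 2) → phonotactically illegal

tez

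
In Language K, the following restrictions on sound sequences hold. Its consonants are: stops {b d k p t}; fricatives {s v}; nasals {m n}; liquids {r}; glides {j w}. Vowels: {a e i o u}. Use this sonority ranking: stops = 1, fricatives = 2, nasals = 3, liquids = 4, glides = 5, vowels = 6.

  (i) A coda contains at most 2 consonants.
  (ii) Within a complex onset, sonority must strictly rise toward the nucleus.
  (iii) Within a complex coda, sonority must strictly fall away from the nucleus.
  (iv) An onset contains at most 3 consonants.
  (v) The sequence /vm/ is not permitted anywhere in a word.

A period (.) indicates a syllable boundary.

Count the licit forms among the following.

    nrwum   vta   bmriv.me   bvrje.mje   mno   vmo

1

nrwum — σ1 onset /nrw/ (3→4→5 rises), coda /m/ ok → licit
vta — violates constraint (ii): syllable 1 onset /vt/: /v/ (fricative, 2) → /t/ (stop, 1) does not rise → illicit
bmriv.me — violates constraint (v): contains banned sequence /vm/ → illicit
bvrje.mje — violates constraint (iv): syllable 1 onset /bvrj/ has 4 consonants (> 3) → illicit
mno — violates constraint (ii): syllable 1 onset /mn/: /m/ (nasal, 3) → /n/ (nasal, 3) does not rise → illicit
vmo — violates constraint (v): contains banned sequence /vm/ → illicit
Licit: nrwum → 1.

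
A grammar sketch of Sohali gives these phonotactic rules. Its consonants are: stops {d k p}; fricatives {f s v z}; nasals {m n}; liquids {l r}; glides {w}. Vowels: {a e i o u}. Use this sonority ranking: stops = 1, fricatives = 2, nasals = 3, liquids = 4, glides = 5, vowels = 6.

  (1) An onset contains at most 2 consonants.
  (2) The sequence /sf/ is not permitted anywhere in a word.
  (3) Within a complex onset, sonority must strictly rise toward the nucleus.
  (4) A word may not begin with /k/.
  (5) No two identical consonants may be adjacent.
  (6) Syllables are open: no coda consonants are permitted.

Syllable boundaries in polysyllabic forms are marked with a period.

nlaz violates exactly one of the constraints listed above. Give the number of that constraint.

nlaz: syllable 1 coda /z/ has 1 consonant (> 0).
This is a violation of constraint 6: "Syllables are open: no coda consonants are permitted."
The remaining constraints (1, 2, 3, 4, 5) are satisfied.

6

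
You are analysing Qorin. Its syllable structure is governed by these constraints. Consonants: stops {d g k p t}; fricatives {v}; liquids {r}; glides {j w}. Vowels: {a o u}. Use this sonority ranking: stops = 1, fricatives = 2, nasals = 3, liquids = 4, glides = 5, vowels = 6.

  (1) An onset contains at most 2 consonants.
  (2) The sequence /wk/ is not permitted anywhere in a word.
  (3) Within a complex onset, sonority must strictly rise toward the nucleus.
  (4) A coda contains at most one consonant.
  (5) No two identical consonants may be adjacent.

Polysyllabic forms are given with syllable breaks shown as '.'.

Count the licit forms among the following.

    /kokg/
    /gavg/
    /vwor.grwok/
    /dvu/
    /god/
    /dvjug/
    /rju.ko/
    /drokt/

3

/kokg/ — violates constraint 4: syllable 1 coda /kg/ has 2 consonants (> 1) → illicit
/gavg/ — violates constraint 4: syllable 1 coda /vg/ has 2 consonants (> 1) → illicit
/vwor.grwok/ — violates constraint 1: syllable 2 onset /grw/ has 3 consonants (> 2) → illicit
/dvu/ — σ1 onset /dv/ (1→2 rises), coda /∅/ ok → licit
/god/ — σ1 onset /g/, coda /d/ ok → licit
/dvjug/ — violates constraint 1: syllable 1 onset /dvj/ has 3 consonants (> 2) → illicit
/rju.ko/ — σ1 onset /rj/ (4→5 rises), coda /∅/ ok; σ2 onset /k/, coda /∅/ ok → licit
/drokt/ — violates constraint 4: syllable 1 coda /kt/ has 2 consonants (> 1) → illicit
Licit: /dvu/, /god/, /rju.ko/ → 3.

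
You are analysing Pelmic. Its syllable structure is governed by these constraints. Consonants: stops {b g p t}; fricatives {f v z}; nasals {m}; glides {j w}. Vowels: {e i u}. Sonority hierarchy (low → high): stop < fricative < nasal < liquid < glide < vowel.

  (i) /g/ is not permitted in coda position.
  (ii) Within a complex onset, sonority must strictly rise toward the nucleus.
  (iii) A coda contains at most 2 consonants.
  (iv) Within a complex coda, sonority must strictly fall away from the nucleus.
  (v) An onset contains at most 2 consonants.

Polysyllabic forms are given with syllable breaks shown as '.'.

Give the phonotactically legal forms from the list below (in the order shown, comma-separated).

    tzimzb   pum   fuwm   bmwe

pum, fuwm

tzimzb — violates constraint (iii): syllable 1 coda /mzb/ has 3 consonants (> 2) → phonotactically illegal
pum — σ1 onset /p/, coda /m/ ok → phonotactically legal
fuwm — σ1 onset /f/, coda /wm/ (5→3 falls) ok → phonotactically legal
bmwe — violates constraint (v): syllable 1 onset /bmw/ has 3 consonants (> 2) → phonotactically illegal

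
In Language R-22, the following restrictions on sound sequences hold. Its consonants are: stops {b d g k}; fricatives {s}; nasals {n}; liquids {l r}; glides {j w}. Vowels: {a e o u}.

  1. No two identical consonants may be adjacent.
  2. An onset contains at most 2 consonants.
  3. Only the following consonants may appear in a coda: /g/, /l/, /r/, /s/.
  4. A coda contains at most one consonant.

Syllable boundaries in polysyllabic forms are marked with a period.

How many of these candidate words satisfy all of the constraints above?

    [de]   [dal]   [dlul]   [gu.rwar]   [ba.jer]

5

[de] — σ1 onset /d/, coda /∅/ ok → permitted
[dal] — σ1 onset /d/, coda /l/ ok → permitted
[dlul] — σ1 onset /dl/ (2C), coda /l/ ok → permitted
[gu.rwar] — σ1 onset /g/, coda /∅/ ok; σ2 onset /rw/ (2C), coda /r/ ok → permitted
[ba.jer] — σ1 onset /b/, coda /∅/ ok; σ2 onset /j/, coda /r/ ok → permitted
Permitted: [de], [dal], [dlul], [gu.rwar], [ba.jer] → 5.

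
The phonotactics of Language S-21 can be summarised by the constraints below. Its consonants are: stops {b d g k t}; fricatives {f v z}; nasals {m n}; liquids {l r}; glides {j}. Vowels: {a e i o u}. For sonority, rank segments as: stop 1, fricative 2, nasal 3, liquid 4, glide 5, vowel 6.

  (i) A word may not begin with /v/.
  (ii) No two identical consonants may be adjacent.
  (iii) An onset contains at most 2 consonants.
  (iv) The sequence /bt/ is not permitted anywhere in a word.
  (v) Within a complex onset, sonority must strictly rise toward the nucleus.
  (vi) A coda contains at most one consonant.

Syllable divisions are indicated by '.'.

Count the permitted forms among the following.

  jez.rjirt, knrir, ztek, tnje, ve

0

jez.rjirt — violates constraint (vi): syllable 2 coda /rt/ has 2 consonants (> 1) → not permitted
knrir — violates constraint (iii): syllable 1 onset /knr/ has 3 consonants (> 2) → not permitted
ztek — violates constraint (v): syllable 1 onset /zt/: /z/ (fricative, 2) → /t/ (stop, 1) does not rise → not permitted
tnje — violates constraint (iii): syllable 1 onset /tnj/ has 3 consonants (> 2) → not permitted
ve — violates constraint (i): word begins with /v/ → not permitted
No form is permitted → 0.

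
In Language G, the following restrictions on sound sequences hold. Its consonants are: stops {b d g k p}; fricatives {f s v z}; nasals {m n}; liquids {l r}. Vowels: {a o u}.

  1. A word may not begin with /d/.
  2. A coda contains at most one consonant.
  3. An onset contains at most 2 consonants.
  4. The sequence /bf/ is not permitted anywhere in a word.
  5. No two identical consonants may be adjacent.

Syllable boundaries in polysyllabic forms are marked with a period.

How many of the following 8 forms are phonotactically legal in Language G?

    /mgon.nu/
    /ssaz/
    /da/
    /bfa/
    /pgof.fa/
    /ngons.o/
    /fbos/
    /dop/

1

/mgon.nu/ — violates constraint 5: adjacent identical consonants /nn/ → phonotactically illegal
/ssaz/ — violates constraint 5: adjacent identical consonants /ss/ → phonotactically illegal
/da/ — violates constraint 1: word begins with /d/ → phonotactically illegal
/bfa/ — violates constraint 4: contains banned sequence /bf/ → phonotactically illegal
/pgof.fa/ — violates constraint 5: adjacent identical consonants /ff/ → phonotactically illegal
/ngons.o/ — violates constraint 2: syllable 1 coda /ns/ has 2 consonants (> 1) → phonotactically illegal
/fbos/ — σ1 onset /fb/ (2C), coda /s/ ok → phonotactically legal
/dop/ — violates constraint 1: word begins with /d/ → phonotactically illegal
Phonotactically legal: /fbos/ → 1.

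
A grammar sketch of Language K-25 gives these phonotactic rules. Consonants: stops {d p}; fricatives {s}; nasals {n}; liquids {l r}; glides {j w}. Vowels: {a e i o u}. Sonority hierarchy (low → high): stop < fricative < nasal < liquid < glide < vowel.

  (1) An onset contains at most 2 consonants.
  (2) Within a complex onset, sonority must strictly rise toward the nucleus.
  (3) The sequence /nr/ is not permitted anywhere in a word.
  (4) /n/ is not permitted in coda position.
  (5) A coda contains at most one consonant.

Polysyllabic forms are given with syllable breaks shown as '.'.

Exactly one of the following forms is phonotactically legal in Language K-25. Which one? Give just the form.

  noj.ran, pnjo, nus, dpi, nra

noj.ran — violates constraint 4: syllable 2 coda contains /n/ → phonotactically illegal
pnjo — violates constraint 1: syllable 1 onset /pnj/ has 3 consonants (> 2) → phonotactically illegal
nus — σ1 onset /n/, coda /s/ ok → phonotactically legal
dpi — violates constraint 2: syllable 1 onset /dp/: /d/ (stop, 1) → /p/ (stop, 1) does not rise → phonotactically illegal
nra — violates constraint 3: contains banned sequence /nr/ → phonotactically illegal

nus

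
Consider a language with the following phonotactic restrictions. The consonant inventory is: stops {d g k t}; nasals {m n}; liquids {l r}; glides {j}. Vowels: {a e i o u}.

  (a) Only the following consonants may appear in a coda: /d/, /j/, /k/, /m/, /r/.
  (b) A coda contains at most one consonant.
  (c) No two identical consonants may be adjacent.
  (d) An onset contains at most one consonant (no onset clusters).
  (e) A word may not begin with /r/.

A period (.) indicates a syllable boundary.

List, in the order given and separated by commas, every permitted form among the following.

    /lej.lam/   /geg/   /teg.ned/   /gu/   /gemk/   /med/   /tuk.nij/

/lej.lam/, /gu/, /med/, /tuk.nij/

/lej.lam/ — σ1 onset /l/, coda /j/ ok; σ2 onset /l/, coda /m/ ok → permitted
/geg/ — violates constraint (a): syllable 1 coda contains /g/, which is not a licensed coda consonant → not permitted
/teg.ned/ — violates constraint (a): syllable 1 coda contains /g/, which is not a licensed coda consonant → not permitted
/gu/ — σ1 onset /g/, coda /∅/ ok → permitted
/gemk/ — violates constraint (b): syllable 1 coda /mk/ has 2 consonants (> 1) → not permitted
/med/ — σ1 onset /m/, coda /d/ ok → permitted
/tuk.nij/ — σ1 onset /t/, coda /k/ ok; σ2 onset /n/, coda /j/ ok → permitted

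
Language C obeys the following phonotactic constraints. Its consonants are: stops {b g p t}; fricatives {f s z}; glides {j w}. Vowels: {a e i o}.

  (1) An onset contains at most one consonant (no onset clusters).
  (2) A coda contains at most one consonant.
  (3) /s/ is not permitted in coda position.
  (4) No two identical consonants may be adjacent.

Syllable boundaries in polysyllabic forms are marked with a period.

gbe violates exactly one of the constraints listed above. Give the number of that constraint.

gbe: syllable 1 onset /gb/ has 2 consonants (> 1).
This is a violation of constraint 1: "An onset contains at most one consonant (no onset clusters)."
The remaining constraints (2, 3, 4) are satisfied.

1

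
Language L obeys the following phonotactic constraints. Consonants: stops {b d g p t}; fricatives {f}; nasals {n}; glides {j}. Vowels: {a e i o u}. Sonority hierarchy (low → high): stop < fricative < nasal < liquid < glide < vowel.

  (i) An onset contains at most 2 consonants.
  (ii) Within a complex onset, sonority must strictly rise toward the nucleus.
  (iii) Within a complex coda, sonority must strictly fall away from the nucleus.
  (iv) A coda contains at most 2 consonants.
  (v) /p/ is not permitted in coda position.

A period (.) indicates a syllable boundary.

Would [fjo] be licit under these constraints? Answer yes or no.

[fjo] — σ1 onset /fj/ (2→5 rises), coda /∅/ ok → licit

yes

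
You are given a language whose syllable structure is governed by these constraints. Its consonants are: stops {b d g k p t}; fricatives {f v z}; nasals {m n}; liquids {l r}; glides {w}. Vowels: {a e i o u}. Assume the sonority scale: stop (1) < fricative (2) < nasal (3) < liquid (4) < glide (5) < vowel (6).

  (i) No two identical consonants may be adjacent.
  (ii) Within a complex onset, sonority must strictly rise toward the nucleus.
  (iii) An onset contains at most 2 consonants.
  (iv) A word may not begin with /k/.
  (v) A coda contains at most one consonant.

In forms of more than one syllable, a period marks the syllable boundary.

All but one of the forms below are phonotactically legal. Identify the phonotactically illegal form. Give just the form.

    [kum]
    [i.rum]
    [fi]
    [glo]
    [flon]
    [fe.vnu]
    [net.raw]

[kum]

[kum] — violates constraint (iv): word begins with /k/ → phonotactically illegal
[i.rum] — σ1 onset /∅/, coda /∅/ ok; σ2 onset /r/, coda /m/ ok → phonotactically legal
[fi] — σ1 onset /f/, coda /∅/ ok → phonotactically legal
[glo] — σ1 onset /gl/ (1→4 rises), coda /∅/ ok → phonotactically legal
[flon] — σ1 onset /fl/ (2→4 rises), coda /n/ ok → phonotactically legal
[fe.vnu] — σ1 onset /f/, coda /∅/ ok; σ2 onset /vn/ (2→3 rises), coda /∅/ ok → phonotactically legal
[net.raw] — σ1 onset /n/, coda /t/ ok; σ2 onset /r/, coda /w/ ok → phonotactically legal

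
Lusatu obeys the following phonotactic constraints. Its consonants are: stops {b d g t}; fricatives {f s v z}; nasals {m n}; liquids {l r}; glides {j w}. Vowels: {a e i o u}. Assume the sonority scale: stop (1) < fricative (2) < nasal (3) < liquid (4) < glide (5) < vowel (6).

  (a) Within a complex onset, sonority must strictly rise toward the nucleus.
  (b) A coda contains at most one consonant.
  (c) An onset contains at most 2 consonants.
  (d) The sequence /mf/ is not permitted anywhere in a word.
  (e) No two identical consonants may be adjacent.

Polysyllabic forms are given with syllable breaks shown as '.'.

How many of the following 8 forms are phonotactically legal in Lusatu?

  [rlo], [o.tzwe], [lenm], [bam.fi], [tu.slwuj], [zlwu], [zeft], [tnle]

0

[rlo] — violates constraint (a): syllable 1 onset /rl/: /r/ (liquid, 4) → /l/ (liquid, 4) does not rise → phonotactically illegal
[o.tzwe] — violates constraint (c): syllable 2 onset /tzw/ has 3 consonants (> 2) → phonotactically illegal
[lenm] — violates constraint (b): syllable 1 coda /nm/ has 2 consonants (> 1) → phonotactically illegal
[bam.fi] — violates constraint (d): contains banned sequence /mf/ → phonotactically illegal
[tu.slwuj] — violates constraint (c): syllable 2 onset /slw/ has 3 consonants (> 2) → phonotactically illegal
[zlwu] — violates constraint (c): syllable 1 onset /zlw/ has 3 consonants (> 2) → phonotactically illegal
[zeft] — violates constraint (b): syllable 1 coda /ft/ has 2 consonants (> 1) → phonotactically illegal
[tnle] — violates constraint (c): syllable 1 onset /tnl/ has 3 consonants (> 2) → phonotactically illegal
No form is phonotactically legal → 0.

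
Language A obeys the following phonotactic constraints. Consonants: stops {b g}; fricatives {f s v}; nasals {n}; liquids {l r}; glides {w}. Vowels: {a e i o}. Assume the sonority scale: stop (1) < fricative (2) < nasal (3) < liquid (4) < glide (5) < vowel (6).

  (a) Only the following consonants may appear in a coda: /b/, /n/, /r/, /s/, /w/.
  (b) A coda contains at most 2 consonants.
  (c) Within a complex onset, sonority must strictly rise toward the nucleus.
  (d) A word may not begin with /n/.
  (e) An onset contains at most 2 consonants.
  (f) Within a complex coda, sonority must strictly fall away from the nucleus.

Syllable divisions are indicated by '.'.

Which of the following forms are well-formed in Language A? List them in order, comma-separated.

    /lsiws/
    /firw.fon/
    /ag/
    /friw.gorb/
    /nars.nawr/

/friw.gorb/

/lsiws/ — violates constraint (c): syllable 1 onset /ls/: /l/ (liquid, 4) → /s/ (fricative, 2) does not rise → ill-formed
/firw.fon/ — violates constraint (f): syllable 1 coda /rw/: /r/ (liquid, 4) → /w/ (glide, 5) does not fall → ill-formed
/ag/ — violates constraint (a): syllable 1 coda contains /g/, which is not a licensed coda consonant → ill-formed
/friw.gorb/ — σ1 onset /fr/ (2→4 rises), coda /w/ ok; σ2 onset /g/, coda /rb/ (4→1 falls) ok → well-formed
/nars.nawr/ — violates constraint (d): word begins with /n/ → ill-formed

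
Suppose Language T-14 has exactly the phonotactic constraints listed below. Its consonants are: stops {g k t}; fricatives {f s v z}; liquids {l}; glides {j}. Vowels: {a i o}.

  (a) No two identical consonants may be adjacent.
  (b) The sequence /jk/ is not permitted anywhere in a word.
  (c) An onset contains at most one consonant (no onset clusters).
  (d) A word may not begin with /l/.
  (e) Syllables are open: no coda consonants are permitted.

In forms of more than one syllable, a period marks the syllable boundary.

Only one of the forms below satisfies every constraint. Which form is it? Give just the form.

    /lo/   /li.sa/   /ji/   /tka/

/ji/

/lo/ — violates constraint (d): word begins with /l/ → phonotactically illegal
/li.sa/ — violates constraint (d): word begins with /l/ → phonotactically illegal
/ji/ — σ1 onset /j/, coda /∅/ ok → phonotactically legal
/tka/ — violates constraint (c): syllable 1 onset /tk/ has 2 consonants (> 1) → phonotactically illegal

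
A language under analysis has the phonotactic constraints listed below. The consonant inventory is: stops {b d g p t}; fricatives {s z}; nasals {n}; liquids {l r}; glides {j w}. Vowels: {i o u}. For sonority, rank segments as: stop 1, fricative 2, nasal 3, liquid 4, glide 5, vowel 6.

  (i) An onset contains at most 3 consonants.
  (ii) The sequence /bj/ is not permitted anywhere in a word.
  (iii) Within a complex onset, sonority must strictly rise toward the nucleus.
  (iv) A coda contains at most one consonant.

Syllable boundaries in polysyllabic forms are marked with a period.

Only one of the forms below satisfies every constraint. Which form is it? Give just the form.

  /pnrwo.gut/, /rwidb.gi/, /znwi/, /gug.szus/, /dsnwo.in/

/pnrwo.gut/ — violates constraint (i): syllable 1 onset /pnrw/ has 4 consonants (> 3) → phonotactically illegal
/rwidb.gi/ — violates constraint (iv): syllable 1 coda /db/ has 2 consonants (> 1) → phonotactically illegal
/znwi/ — σ1 onset /znw/ (2→3→5 rises), coda /∅/ ok → phonotactically legal
/gug.szus/ — violates constraint (iii): syllable 2 onset /sz/: /s/ (fricative, 2) → /z/ (fricative, 2) does not rise → phonotactically illegal
/dsnwo.in/ — violates constraint (i): syllable 1 onset /dsnw/ has 4 consonants (> 3) → phonotactically illegal

/znwi/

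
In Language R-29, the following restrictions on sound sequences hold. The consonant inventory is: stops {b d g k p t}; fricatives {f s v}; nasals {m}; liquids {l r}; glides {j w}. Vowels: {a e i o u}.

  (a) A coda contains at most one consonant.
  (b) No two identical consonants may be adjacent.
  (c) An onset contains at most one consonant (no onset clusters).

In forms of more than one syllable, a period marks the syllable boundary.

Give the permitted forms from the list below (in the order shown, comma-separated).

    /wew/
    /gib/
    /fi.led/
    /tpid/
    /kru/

/wew/, /gib/, /fi.led/

/wew/ — σ1 onset /w/, coda /w/ ok → permitted
/gib/ — σ1 onset /g/, coda /b/ ok → permitted
/fi.led/ — σ1 onset /f/, coda /∅/ ok; σ2 onset /l/, coda /d/ ok → permitted
/tpid/ — violates constraint (c): syllable 1 onset /tp/ has 2 consonants (> 1) → not permitted
/kru/ — violates constraint (c): syllable 1 onset /kr/ has 2 consonants (> 1) → not permitted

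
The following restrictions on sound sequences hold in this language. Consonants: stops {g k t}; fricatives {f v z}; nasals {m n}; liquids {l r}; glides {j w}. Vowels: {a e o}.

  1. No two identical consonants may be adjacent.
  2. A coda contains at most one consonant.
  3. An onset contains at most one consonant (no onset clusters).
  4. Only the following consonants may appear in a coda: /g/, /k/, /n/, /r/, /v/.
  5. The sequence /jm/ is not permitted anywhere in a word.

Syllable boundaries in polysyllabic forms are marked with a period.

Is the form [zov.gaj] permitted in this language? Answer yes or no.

[zov.gaj] — violates constraint 4: syllable 2 coda contains /j/, which is not a licensed coda consonant → not permitted

no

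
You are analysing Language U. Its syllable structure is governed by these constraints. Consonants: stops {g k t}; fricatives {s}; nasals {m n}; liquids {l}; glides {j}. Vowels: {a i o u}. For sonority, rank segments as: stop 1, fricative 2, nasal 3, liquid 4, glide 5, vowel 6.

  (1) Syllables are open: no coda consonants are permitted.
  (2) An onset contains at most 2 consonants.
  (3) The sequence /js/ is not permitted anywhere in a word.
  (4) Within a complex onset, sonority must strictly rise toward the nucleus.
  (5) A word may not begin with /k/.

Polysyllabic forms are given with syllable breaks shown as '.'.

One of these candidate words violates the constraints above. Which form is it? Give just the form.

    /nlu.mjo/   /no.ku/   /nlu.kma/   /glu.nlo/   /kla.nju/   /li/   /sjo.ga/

/nlu.mjo/ — σ1 onset /nl/ (3→4 rises), coda /∅/ ok; σ2 onset /mj/ (3→5 rises), coda /∅/ ok → permitted
/no.ku/ — σ1 onset /n/, coda /∅/ ok; σ2 onset /k/, coda /∅/ ok → permitted
/nlu.kma/ — σ1 onset /nl/ (3→4 rises), coda /∅/ ok; σ2 onset /km/ (1→3 rises), coda /∅/ ok → permitted
/glu.nlo/ — σ1 onset /gl/ (1→4 rises), coda /∅/ ok; σ2 onset /nl/ (3→4 rises), coda /∅/ ok → permitted
/kla.nju/ — violates constraint 5: word begins with /k/ → not permitted
/li/ — σ1 onset /l/, coda /∅/ ok → permitted
/sjo.ga/ — σ1 onset /sj/ (2→5 rises), coda /∅/ ok; σ2 onset /g/, coda /∅/ ok → permitted

/kla.nju/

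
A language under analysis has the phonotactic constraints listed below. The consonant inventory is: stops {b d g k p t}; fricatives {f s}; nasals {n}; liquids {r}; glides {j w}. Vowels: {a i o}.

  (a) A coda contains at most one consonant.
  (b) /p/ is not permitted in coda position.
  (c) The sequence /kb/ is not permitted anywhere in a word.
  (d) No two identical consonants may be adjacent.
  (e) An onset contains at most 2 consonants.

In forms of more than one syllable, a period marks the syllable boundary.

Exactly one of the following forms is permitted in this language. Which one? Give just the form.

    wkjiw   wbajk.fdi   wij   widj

wkjiw — violates constraint (e): syllable 1 onset /wkj/ has 3 consonants (> 2) → not permitted
wbajk.fdi — violates constraint (a): syllable 1 coda /jk/ has 2 consonants (> 1) → not permitted
wij — σ1 onset /w/, coda /j/ ok → permitted
widj — violates constraint (a): syllable 1 coda /dj/ has 2 consonants (> 1) → not permitted

wij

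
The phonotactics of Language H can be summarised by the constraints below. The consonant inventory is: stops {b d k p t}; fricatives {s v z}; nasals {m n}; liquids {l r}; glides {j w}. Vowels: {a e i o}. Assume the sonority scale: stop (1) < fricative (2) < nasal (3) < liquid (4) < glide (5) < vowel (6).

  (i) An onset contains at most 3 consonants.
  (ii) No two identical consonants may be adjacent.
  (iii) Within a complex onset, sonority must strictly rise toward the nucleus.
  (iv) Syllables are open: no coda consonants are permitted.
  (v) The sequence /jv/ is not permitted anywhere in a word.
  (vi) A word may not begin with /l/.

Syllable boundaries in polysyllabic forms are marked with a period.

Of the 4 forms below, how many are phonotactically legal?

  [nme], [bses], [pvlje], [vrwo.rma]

[nme] — violates constraint (iii): syllable 1 onset /nm/: /n/ (nasal, 3) → /m/ (nasal, 3) does not rise → phonotactically illegal
[bses] — violates constraint (iv): syllable 1 coda /s/ has 1 consonant (> 0) → phonotactically illegal
[pvlje] — violates constraint (i): syllable 1 onset /pvlj/ has 4 consonants (> 3) → phonotactically illegal
[vrwo.rma] — violates constraint (iii): syllable 2 onset /rm/: /r/ (liquid, 4) → /m/ (nasal, 3) does not rise → phonotactically illegal
No form is phonotactically legal → 0.

0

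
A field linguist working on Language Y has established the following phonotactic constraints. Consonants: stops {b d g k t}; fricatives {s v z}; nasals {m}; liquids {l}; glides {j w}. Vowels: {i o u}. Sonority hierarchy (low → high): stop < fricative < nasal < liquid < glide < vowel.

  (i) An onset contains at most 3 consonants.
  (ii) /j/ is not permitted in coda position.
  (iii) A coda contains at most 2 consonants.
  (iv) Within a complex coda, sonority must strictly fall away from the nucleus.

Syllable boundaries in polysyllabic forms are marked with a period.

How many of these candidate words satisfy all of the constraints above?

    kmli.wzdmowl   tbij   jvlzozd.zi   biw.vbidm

0

kmli.wzdmowl — violates constraint (i): syllable 2 onset /wzdm/ has 4 consonants (> 3) → ill-formed
tbij — violates constraint (ii): syllable 1 coda contains /j/ → ill-formed
jvlzozd.zi — violates constraint (i): syllable 1 onset /jvlz/ has 4 consonants (> 3) → ill-formed
biw.vbidm — violates constraint (iv): syllable 2 coda /dm/: /d/ (stop, 1) → /m/ (nasal, 3) does not fall → ill-formed
No form is well-formed → 0.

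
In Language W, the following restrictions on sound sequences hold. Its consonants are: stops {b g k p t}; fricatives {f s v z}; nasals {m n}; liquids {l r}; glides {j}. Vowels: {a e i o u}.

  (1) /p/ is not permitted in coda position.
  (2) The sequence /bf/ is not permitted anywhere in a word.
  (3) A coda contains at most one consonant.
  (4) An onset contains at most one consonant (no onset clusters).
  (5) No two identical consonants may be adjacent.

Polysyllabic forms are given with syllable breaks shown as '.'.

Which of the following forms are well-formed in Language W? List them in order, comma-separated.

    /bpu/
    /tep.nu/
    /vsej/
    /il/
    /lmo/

/bpu/ — violates constraint 4: syllable 1 onset /bp/ has 2 consonants (> 1) → ill-formed
/tep.nu/ — violates constraint 1: syllable 1 coda contains /p/ → ill-formed
/vsej/ — violates constraint 4: syllable 1 onset /vs/ has 2 consonants (> 1) → ill-formed
/il/ — σ1 onset /∅/, coda /l/ ok → well-formed
/lmo/ — violates constraint 4: syllable 1 onset /lm/ has 2 consonants (> 1) → ill-formed

/il/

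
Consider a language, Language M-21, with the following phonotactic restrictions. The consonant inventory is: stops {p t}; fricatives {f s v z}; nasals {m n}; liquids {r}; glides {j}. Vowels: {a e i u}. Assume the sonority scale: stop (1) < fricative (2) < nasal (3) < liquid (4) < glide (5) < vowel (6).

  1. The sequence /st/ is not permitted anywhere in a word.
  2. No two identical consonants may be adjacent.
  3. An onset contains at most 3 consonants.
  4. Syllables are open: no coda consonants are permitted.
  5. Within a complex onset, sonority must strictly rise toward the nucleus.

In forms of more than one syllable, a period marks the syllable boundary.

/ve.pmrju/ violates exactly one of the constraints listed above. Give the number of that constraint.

3

/ve.pmrju/: syllable 2 onset /pmrj/ has 4 consonants (> 3).
This is a violation of constraint 3: "An onset contains at most 3 consonants."
The remaining constraints (1, 2, 4, 5) are satisfied.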